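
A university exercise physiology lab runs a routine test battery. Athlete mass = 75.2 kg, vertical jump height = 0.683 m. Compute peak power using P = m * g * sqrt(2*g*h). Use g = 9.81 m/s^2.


sqrt(2 * 9.81 * 0.683) = sqrt(13.40046) = 3.660664 m/s
P = 75.2 * 9.81 * 3.660664
= 2700.52 W

2700.52 W


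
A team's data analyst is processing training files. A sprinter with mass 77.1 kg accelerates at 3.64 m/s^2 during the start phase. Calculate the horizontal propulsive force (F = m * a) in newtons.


F = m * a
= 77.1 * 3.64
= 280.64 N

280.64 N


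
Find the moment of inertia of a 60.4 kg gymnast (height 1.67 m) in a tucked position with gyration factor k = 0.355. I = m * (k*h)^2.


Radius of gyration = 0.355 * 1.67 = 0.59285 m
I = 60.4 * 0.59285^2
= 60.4 * 0.351471
= 21.229 kg*m^2

21.229 kg*m^2


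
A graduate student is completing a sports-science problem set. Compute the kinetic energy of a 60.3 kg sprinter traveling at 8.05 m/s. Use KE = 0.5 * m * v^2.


Velocity squared = 64.8025
KE = 0.5 * 60.3 * 64.8025 = 1953.8 J

1953.8 J


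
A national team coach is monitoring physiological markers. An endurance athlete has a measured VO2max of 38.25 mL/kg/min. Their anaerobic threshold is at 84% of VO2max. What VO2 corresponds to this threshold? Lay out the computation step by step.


Anaerobic threshold VO2 = VO2max * 84%
= 38.25 * 0.84
= 32.13 mL/kg/min

32.13 mL/kg/min


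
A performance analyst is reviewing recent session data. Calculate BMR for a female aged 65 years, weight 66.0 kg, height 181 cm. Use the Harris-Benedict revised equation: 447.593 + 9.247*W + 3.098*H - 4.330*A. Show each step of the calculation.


Substituting values:
W term = 9.247 * 66.0 = 610.302
H term = 3.098 * 181 = 560.738
A term = 4.330 * 65 = 281.45
BMR = 1337.18 kcal/day

1337.18 kcal/day


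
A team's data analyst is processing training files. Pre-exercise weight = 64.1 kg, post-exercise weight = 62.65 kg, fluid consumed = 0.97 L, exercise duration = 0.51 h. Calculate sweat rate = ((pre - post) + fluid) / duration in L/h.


Weight loss = 64.1 - 62.65 = 1.45 kg (approx L)
Total sweat = 1.45 + 0.97 = 2.42 L
Sweat rate = 2.42 / 0.51 = 4.745 L/h

4.745 L/h


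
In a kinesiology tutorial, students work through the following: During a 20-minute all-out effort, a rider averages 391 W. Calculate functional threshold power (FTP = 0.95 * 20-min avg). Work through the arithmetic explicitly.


FTP = 0.95 * 391
= 371.45 W

371.45 W


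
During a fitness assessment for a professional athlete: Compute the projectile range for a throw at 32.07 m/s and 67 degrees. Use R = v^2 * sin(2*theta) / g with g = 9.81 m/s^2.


Two times the angle = 134 degrees
sin(134) = 0.71934
R = 1028.4849 * 0.71934 / 9.81 = 75.416 m

75.416 m


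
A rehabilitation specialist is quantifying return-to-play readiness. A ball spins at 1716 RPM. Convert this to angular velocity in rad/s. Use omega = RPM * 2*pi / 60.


omega = 1716 * 2 * pi / 60
= 1716 * 6.28318531 / 60
= 10781.946 / 60
= 179.699 rad/s

179.699 rad/s


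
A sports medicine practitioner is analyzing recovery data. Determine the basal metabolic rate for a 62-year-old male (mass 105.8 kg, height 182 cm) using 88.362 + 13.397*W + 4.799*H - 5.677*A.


BMR = 88.362 + 13.397*105.8 + 4.799*182 - 5.677*62
= 2027.21 kcal/day

2027.21 kcal/day


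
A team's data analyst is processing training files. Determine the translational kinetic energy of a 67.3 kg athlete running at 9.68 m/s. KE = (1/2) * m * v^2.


KE = 0.5 * m * v^2
= 0.5 * 67.3 * 9.68^2
= 0.5 * 67.3 * 93.7024
= 3153.09 J

3153.09 J


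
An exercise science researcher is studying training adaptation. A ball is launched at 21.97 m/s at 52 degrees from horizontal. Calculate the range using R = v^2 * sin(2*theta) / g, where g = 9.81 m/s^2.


sin(2 * 52) = sin(104) = 0.970296
v^2 = 21.97^2 = 482.6809
R = 482.6809 * 0.970296 / 9.81
= 47.741 m

47.741 m


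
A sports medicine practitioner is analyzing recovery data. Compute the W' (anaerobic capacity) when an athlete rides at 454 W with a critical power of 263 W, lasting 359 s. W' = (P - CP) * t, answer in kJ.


Above-CP power = 191 W
Duration = 359 s
W' = 191 * 359 = 68569 J
Convert: 68569 / 1000 = 68.569 kJ

68.569 kJ


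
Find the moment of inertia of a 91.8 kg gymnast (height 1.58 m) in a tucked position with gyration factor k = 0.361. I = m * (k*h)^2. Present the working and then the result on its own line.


Radius of gyration = 0.361 * 1.58 = 0.57038 m
I = 91.8 * 0.57038^2
= 91.8 * 0.325333
= 29.866 kg*m^2

29.866 kg*m^2


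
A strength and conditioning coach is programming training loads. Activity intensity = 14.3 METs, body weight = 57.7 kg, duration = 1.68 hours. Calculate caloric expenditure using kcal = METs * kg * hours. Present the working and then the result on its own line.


kcal = 14.3 * 57.7 * 1.68
= 825.11 * 1.68
= 1386.18 kcal

1386.18 kcal


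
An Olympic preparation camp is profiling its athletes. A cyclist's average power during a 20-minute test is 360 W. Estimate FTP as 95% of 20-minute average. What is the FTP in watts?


FTP = 20-min power * 0.95
= 360 * 0.95
= 342.0 W

342.0 W


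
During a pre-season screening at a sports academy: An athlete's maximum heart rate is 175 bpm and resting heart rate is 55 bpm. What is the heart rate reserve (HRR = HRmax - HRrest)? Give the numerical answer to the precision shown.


HRR = HRmax - HRrest
= 175 - 55
= 120 bpm

120 bpm


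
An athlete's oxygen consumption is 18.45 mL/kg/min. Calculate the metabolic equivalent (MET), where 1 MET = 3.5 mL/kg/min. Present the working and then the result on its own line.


MET = VO2 / 3.5
= 18.45 / 3.5
= 5.27 METs

5.27 METs


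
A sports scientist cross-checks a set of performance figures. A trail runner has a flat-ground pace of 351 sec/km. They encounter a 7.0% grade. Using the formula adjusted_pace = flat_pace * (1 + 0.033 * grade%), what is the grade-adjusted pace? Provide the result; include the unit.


Grade factor = 1 + 0.033 * 7.0 = 1.231
Adjusted = 351 * 1.231 = 432.08 sec/km

432.08 s/km


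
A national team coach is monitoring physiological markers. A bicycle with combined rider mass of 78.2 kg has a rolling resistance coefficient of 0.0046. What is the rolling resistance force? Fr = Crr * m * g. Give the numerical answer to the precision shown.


Fr = 0.0046 * 78.2 * 9.81
= 0.35972 * 9.81
= 3.529 N

3.529 N


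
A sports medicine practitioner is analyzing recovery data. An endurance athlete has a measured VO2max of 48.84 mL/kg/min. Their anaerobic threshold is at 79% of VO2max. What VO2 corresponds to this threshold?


Anaerobic threshold VO2 = VO2max * 79%
= 48.84 * 0.79
= 38.58 mL/kg/min

38.58 mL/kg/min


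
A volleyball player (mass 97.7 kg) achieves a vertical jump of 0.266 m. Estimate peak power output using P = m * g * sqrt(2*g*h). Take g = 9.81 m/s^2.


2 * g * h = 2 * 9.81 * 0.266 = 5.21892
sqrt(5.21892) = 2.284496 m/s
P = 97.7 * 9.81 * 2.284496 = 2189.55 W

2189.55 W


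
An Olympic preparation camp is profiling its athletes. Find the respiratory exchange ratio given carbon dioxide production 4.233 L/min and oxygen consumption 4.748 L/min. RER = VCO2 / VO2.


VCO2 = 4.233 L/min
VO2 = 4.748 L/min
RER = 4.233 / 4.748 = 0.8915

0.8915


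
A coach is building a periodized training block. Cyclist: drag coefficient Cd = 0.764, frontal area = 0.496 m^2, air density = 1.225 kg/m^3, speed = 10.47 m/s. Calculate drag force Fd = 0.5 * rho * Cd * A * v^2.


v^2 = 10.47^2 = 109.6209
Fd = 0.5 * 1.225 * 0.764 * 0.496 * 109.6209
= 25.443 N

25.443 N


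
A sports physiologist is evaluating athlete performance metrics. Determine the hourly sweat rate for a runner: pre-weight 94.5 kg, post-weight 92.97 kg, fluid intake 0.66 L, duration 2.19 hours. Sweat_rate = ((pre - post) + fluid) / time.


Mass lost = 94.5 - 92.97 = 1.53 kg
Add fluid consumed: 1.53 + 0.66 = 2.19 L total sweat
Sweat rate = 2.19 / 2.19 = 1.0 L/h

1.0 L/h


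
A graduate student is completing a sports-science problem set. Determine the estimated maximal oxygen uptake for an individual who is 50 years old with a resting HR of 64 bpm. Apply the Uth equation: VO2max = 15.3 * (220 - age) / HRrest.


HRmax = 220 - 50 = 170
VO2max = 15.3 * (170 / 64)
= 15.3 * 2.6563
= 40.64 mL/kg/min

40.64 mL/kg/min


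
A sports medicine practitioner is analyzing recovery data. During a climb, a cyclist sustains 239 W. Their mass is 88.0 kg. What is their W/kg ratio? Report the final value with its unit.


Power-to-weight = 239 W / 88.0 kg
= 2.716 W/kg

2.716 W/kg


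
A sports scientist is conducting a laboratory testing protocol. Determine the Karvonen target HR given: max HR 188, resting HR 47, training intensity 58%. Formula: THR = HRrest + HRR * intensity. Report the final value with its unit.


HRR = HRmax - HRrest = 188 - 47 = 141
THR = 47 + 141 * 0.58
= 128.78 bpm

128.78 bpm


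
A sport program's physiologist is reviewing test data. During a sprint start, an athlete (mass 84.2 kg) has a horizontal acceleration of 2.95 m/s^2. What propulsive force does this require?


Propulsive force = mass * acceleration
= 84.2 kg * 2.95 m/s^2
= 248.39 N

248.39 N


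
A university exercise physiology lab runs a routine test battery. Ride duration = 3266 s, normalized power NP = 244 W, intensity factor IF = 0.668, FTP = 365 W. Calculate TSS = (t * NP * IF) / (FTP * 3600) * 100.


Numerator = 3266 * 244 * 0.668 = 532331.872
Denominator = 365 * 3600 = 1314000
TSS = 532331.872 / 1314000 * 100
= 40.51

40.51 TSS


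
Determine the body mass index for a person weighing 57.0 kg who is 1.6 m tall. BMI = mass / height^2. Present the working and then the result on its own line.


BMI = mass / height^2
= 57.0 / 1.6^2
= 57.0 / 2.56
= 22.27 kg/m^2

22.27 kg/m^2


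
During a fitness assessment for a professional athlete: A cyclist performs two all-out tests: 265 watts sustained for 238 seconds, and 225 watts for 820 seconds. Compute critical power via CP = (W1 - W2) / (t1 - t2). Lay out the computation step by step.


W1 = P1 * t1 = 265 * 238 = 63070 J
W2 = P2 * t2 = 225 * 820 = 184500 J
CP = (63070 - 184500) / (238 - 820)
= 208.64 W

208.64 W


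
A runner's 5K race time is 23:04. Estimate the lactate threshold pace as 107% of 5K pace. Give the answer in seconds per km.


Total race time = 23*60 + 4 = 1384 seconds
5K pace = 1384 / 5 = 276.8 sec/km
LT pace = 276.8 * 1.07 = 296.18 sec/km

296.18 s/km


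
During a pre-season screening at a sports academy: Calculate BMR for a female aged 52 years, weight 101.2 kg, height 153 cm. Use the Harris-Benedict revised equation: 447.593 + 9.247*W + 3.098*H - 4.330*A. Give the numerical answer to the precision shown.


Substituting values:
W term = 9.247 * 101.2 = 935.7964
H term = 3.098 * 153 = 473.994
A term = 4.330 * 52 = 225.16
BMR = 1632.22 kcal/day

1632.22 kcal/day


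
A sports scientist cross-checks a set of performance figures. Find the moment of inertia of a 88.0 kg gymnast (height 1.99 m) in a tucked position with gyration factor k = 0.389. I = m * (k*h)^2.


Radius of gyration = 0.389 * 1.99 = 0.77411 m
I = 88.0 * 0.77411^2
= 88.0 * 0.599246
= 52.734 kg*m^2

52.734 kg*m^2


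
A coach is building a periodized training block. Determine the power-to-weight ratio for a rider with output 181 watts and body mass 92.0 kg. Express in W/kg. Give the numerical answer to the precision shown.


P/W = 181 / 92.0 = 1.967 W/kg

1.967 W/kg


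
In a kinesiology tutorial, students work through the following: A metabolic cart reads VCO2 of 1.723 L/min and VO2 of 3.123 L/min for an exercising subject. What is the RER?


RER = VCO2 / VO2 = 1.723 / 3.123 = 0.5517

0.5517


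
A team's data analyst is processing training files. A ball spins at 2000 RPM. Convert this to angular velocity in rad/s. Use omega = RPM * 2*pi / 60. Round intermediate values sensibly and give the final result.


omega = 2000 * 2 * pi / 60
= 2000 * 6.28318531 / 60
= 12566.371 / 60
= 209.44 rad/s

209.44 rad/s


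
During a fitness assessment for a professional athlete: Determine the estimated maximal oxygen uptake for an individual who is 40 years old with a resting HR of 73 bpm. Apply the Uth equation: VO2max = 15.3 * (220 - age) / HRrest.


HRmax = 220 - 40 = 180
VO2max = 15.3 * (180 / 73)
= 15.3 * 2.4658
= 37.73 mL/kg/min

37.73 mL/kg/min


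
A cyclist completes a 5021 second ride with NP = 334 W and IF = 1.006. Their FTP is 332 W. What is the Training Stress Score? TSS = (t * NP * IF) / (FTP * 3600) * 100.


t * NP * IF = 5021 * 334 * 1.006 = 1687076.084
FTP * 3600 = 1195200
TSS = (1687076.084 / 1195200) * 100 = 141.15

141.15 TSS


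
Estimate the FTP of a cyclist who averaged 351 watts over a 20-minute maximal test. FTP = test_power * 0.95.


FTP = 351 * 0.95 = 333.45 W

333.45 W


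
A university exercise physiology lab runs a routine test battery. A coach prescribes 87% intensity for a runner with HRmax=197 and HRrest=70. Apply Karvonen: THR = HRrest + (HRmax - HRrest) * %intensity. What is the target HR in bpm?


Heart rate reserve = 197 - 70 = 127
Intensity fraction = 87 / 100 = 0.87
THR = 70 + 127 * 0.87 = 180.49 bpm

180.49 bpm


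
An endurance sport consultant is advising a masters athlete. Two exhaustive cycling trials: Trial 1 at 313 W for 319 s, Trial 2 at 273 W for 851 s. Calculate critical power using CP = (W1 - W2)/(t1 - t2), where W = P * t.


W1 = 313 * 319 = 99847 J
W2 = 273 * 851 = 232323 J
CP = (99847 - 232323) / (319 - 851)
= -132476 / -532
= 249.02 W

249.02 W


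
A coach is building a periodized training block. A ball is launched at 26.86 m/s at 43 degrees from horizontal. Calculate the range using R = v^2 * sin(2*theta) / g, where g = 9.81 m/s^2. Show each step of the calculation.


sin(2 * 43) = sin(86) = 0.997564
v^2 = 26.86^2 = 721.4596
R = 721.4596 * 0.997564 / 9.81
= 73.364 m

73.364 m


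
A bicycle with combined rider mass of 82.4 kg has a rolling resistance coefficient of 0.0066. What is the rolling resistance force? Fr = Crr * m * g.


Fr = 0.0066 * 82.4 * 9.81
= 0.54384 * 9.81
= 5.335 N

5.335 N


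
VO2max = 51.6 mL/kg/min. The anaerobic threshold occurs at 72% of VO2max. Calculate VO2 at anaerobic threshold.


AT fraction = 72 / 100 = 0.72
AT VO2 = 51.6 * 0.72
= 37.15 mL/kg/min

37.15 mL/kg/min


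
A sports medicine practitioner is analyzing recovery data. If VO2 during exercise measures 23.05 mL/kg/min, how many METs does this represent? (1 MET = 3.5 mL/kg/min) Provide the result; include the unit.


METs = VO2 / 3.5 = 23.05 / 3.5 = 6.59

6.59 METs


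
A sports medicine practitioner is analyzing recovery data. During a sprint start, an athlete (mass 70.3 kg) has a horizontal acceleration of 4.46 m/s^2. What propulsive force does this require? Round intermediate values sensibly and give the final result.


Propulsive force = mass * acceleration
= 70.3 kg * 4.46 m/s^2
= 313.54 N

313.54 N


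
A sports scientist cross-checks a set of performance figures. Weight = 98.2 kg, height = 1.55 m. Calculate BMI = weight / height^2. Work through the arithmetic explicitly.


height^2 = 1.55^2 = 2.4025
BMI = 98.2 / 2.4025 = 40.87 kg/m^2

40.87 kg/m^2


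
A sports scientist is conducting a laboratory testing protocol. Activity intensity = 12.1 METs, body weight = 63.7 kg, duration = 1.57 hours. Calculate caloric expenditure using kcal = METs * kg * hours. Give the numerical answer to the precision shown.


kcal = 12.1 * 63.7 * 1.57
= 770.77 * 1.57
= 1210.11 kcal

1210.11 kcal


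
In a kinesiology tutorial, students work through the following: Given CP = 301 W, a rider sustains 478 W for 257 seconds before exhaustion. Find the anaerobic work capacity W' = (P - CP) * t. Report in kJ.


Excess power = 478 - 301 = 177 W
Work above CP = 177 * 257 = 45489 J
W' = 45.489 kJ

45.489 kJ


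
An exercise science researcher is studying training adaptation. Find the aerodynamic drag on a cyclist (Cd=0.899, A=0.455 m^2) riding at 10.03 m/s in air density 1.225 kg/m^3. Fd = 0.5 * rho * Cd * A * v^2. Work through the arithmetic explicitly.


Fd = 0.5 * 1.225 * 0.899 * 0.455 * 10.03^2
= 0.5 * 1.225 * 0.899 * 0.455 * 100.6009
= 25.205 N

25.205 N


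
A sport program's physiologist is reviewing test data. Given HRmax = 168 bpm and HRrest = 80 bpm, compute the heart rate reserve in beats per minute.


Heart rate reserve = maximum HR minus resting HR
HRR = 168 - 80 = 88 bpm

88 bpm


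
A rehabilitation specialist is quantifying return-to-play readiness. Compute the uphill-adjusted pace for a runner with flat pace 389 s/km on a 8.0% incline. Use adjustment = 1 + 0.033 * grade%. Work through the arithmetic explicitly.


Adjustment factor = 1 + 0.033 * 8.0 = 1.264
Grade-adjusted pace = 389 * 1.264 = 491.7 s/km

491.7 s/km


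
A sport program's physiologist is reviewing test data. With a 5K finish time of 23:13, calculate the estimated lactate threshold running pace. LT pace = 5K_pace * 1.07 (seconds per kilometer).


Race duration = 1393 s for 5 km
Average pace = 1393 / 5 = 278.6 s/km
LT pace = 278.6 * 1.07
= 298.1 s/km

298.1 s/km


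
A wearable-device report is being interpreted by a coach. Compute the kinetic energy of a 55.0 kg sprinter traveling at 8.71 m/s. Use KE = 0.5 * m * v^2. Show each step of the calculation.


Velocity squared = 75.8641
KE = 0.5 * 55.0 * 75.8641 = 2086.26 J

2086.26 J


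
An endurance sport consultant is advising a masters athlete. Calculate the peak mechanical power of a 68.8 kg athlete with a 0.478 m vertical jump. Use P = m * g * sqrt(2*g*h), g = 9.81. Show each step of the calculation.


First, sqrt(2gh) = sqrt(2 * 9.81 * 0.478)
= sqrt(9.37836) = 3.062411 m/s
Power = 68.8 * 9.81 * 3.062411 = 2066.91 W

2066.91 W


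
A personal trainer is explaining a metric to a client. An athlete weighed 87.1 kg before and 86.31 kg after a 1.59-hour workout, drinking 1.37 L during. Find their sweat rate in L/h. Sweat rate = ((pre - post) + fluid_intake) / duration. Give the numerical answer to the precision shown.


Body mass change = 0.79 kg
Total sweat loss = 0.79 + 1.37 = 2.16 L
Rate = 2.16 / 1.59 = 1.358 L/h

1.358 L/h


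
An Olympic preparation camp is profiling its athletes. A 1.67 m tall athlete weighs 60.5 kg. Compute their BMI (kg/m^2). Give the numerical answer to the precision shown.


height^2 = 2.7889 m^2
BMI = 60.5 / 2.7889 = 21.69 kg/m^2

21.69 kg/m^2


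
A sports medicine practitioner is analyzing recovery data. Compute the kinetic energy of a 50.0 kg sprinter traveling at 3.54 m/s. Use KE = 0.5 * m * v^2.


Velocity squared = 12.5316
KE = 0.5 * 50.0 * 12.5316 = 313.29 J

313.29 J


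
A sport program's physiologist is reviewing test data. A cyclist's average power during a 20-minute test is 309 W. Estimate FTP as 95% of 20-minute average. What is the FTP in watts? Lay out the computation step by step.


FTP = 20-min power * 0.95
= 309 * 0.95
= 293.55 W

293.55 W


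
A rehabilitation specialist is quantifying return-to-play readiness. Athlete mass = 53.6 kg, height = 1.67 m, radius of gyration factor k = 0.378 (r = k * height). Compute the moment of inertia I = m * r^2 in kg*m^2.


r = k * height = 0.378 * 1.67 = 0.63126 m
r^2 = 0.63126^2 = 0.398489
I = 53.6 * 0.398489 = 21.359 kg*m^2

21.359 kg*m^2


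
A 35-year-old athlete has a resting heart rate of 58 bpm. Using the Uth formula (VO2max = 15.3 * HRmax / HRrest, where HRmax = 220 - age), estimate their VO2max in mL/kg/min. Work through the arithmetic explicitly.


HRmax = 220 - 35 = 185 bpm
Ratio = HRmax / HRrest = 185 / 58 = 3.1897
VO2max = 15.3 * 3.1897 = 48.8 mL/kg/min

48.8 mL/kg/min


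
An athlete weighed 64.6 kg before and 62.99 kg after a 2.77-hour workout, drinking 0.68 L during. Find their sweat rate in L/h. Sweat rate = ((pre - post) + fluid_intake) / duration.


Body mass change = 1.61 kg
Total sweat loss = 1.61 + 0.68 = 2.29 L
Rate = 2.29 / 2.77 = 0.827 L/h

0.827 L/h


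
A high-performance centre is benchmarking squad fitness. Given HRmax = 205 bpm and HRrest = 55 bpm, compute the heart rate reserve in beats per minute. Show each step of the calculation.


Heart rate reserve = maximum HR minus resting HR
HRR = 205 - 55 = 150 bpm

150 bpm


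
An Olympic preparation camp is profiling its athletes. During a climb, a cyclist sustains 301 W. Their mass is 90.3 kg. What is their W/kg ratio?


Power-to-weight = 301 W / 90.3 kg
= 3.333 W/kg

3.333 W/kg


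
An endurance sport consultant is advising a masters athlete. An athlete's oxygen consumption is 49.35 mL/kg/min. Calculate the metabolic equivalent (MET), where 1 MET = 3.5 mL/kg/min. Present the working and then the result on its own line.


MET = VO2 / 3.5
= 49.35 / 3.5
= 14.1 METs

14.1 METs


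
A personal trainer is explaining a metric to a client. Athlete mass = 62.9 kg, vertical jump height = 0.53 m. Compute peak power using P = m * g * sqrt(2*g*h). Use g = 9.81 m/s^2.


sqrt(2 * 9.81 * 0.53) = sqrt(10.3986) = 3.224686 m/s
P = 62.9 * 9.81 * 3.224686
= 1989.79 W

1989.79 W


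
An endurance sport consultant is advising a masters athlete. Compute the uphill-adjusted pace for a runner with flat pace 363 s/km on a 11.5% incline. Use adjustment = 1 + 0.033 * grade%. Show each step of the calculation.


Adjustment factor = 1 + 0.033 * 11.5 = 1.3795
Grade-adjusted pace = 363 * 1.3795 = 500.76 s/km

500.76 s/km


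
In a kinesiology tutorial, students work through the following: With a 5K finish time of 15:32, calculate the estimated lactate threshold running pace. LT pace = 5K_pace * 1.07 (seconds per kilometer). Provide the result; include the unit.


Race duration = 932 s for 5 km
Average pace = 932 / 5 = 186.4 s/km
LT pace = 186.4 * 1.07
= 199.45 s/km

199.45 s/km


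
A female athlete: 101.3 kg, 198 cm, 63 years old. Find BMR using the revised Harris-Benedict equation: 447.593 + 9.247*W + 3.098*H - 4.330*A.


Intercept = 447.593
Weight contribution = 9.247 * 101.3 = 936.7211
Height contribution = 3.098 * 198 = 613.404
Age contribution = 4.33 * 63 = 272.79
BMR = 447.593 + 936.7211 + 613.404 - 272.79
= 1724.93 kcal/day

1724.93 kcal/day


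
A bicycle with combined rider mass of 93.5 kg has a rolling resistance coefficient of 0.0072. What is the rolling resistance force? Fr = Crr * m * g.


Fr = 0.0072 * 93.5 * 9.81
= 0.6732 * 9.81
= 6.604 N

6.604 N


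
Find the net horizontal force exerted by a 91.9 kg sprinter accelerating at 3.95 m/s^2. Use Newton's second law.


Newton's second law: F = m * a
F = 91.9 * 3.95 = 363.01 N

363.01 N


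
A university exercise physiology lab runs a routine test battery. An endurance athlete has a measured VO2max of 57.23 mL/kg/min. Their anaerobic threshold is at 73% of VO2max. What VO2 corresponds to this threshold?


Anaerobic threshold VO2 = VO2max * 73%
= 57.23 * 0.73
= 41.78 mL/kg/min

41.78 mL/kg/min


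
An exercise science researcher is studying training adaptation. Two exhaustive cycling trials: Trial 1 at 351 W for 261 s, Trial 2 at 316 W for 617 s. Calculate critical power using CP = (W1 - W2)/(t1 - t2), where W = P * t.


W1 = 351 * 261 = 91611 J
W2 = 316 * 617 = 194972 J
CP = (91611 - 194972) / (261 - 617)
= -103361 / -356
= 290.34 W

290.34 W


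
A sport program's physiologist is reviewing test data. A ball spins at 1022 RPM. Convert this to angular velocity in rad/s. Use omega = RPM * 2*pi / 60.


omega = 1022 * 2 * pi / 60
= 1022 * 6.28318531 / 60
= 6421.415 / 60
= 107.024 rad/s

107.024 rad/s


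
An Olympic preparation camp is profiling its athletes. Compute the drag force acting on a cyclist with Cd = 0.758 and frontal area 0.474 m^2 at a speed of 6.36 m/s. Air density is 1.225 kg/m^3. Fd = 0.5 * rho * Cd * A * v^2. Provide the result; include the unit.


Step 1: v^2 = 40.4496
Step 2: Fd = 0.5 * 1.225 * 0.758 * 0.474 * 40.4496
= 8.902 N

8.902 N


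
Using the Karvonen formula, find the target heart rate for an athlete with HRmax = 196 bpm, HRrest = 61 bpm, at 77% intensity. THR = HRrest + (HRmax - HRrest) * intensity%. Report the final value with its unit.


HRR = 196 - 61 = 135
THR = 61 + 135 * 0.77
= 61 + 103.95
= 164.95 bpm

164.95 bpm


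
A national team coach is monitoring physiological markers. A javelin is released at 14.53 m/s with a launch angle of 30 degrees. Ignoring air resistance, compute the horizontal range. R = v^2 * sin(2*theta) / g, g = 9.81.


Launch speed squared = 211.1209
sin(2 * 30 deg) = 0.866025
Range = 211.1209 * 0.866025 / 9.81
= 18.638 m

18.638 m


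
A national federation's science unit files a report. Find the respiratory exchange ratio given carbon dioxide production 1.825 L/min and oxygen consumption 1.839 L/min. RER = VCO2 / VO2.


VCO2 = 1.825 L/min
VO2 = 1.839 L/min
RER = 1.825 / 1.839 = 0.9924

0.9924


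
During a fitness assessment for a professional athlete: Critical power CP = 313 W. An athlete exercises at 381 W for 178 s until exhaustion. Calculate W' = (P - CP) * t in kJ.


P - CP = 381 - 313 = 68 W
W' = 68 * 178 = 12104 J
= 12104 / 1000 = 12.104 kJ

12.104 kJ


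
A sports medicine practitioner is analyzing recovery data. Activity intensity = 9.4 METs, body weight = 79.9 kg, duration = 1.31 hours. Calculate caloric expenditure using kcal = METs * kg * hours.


kcal = 9.4 * 79.9 * 1.31
= 751.06 * 1.31
= 983.89 kcal

983.89 kcal


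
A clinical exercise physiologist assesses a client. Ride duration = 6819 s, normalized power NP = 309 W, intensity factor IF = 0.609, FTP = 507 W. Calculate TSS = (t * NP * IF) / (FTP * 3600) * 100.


Numerator = 6819 * 309 * 0.609 = 1283206.239
Denominator = 507 * 3600 = 1825200
TSS = 1283206.239 / 1825200 * 100
= 70.3

70.3 TSS


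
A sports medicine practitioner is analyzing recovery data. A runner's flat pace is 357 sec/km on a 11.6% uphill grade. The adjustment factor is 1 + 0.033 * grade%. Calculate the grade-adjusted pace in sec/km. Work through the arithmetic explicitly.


Factor = 1 + 0.033 * 11.6 = 1.3828
Adjusted pace = 357 * 1.3828
= 493.66 sec/km

493.66 s/km


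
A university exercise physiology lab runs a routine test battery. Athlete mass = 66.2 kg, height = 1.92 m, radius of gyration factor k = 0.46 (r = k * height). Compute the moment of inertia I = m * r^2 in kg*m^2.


r = k * height = 0.46 * 1.92 = 0.8832 m
r^2 = 0.8832^2 = 0.780042
I = 66.2 * 0.780042 = 51.639 kg*m^2

51.639 kg*m^2


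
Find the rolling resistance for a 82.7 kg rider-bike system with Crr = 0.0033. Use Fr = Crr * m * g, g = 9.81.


m * g = 82.7 * 9.81 = 811.287 N
Fr = 0.0033 * 811.287 = 2.677 N

2.677 N


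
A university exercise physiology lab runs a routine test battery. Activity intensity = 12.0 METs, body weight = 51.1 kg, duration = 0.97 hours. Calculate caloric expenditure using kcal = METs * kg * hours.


kcal = 12.0 * 51.1 * 0.97
= 613.2 * 0.97
= 594.8 kcal

594.8 kcal


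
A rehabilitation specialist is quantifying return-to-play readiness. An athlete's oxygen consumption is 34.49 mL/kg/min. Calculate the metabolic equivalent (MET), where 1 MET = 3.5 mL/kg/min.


MET = VO2 / 3.5
= 34.49 / 3.5
= 9.85 METs

9.85 METs


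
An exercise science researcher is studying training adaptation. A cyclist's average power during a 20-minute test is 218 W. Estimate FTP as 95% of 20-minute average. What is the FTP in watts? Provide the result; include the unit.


FTP = 20-min power * 0.95
= 218 * 0.95
= 207.1 W

207.1 W


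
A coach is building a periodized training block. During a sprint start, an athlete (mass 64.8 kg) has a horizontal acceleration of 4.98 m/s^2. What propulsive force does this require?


Propulsive force = mass * acceleration
= 64.8 kg * 4.98 m/s^2
= 322.7 N

322.7 N


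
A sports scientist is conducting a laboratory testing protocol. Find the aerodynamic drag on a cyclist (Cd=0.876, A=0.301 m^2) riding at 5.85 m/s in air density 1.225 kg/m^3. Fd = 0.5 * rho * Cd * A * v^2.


Fd = 0.5 * 1.225 * 0.876 * 0.301 * 5.85^2
= 0.5 * 1.225 * 0.876 * 0.301 * 34.2225
= 5.527 N

5.527 N


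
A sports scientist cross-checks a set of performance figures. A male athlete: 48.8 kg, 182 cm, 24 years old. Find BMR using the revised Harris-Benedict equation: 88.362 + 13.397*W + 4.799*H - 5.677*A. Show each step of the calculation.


Intercept = 88.362
Weight contribution = 13.397 * 48.8 = 653.7736
Height contribution = 4.799 * 182 = 873.418
Age contribution = 5.677 * 24 = 136.248
BMR = 88.362 + 653.7736 + 873.418 - 136.248
= 1479.31 kcal/day

1479.31 kcal/day


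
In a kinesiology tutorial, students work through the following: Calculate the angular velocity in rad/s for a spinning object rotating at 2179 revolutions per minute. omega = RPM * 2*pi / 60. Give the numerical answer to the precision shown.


omega = RPM * 2*pi / 60
= 2179 * 6.28318531 / 60
= 228.184 rad/s

228.184 rad/s


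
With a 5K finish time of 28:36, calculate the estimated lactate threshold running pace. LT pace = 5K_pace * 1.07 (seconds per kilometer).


Race duration = 1716 s for 5 km
Average pace = 1716 / 5 = 343.2 s/km
LT pace = 343.2 * 1.07
= 367.22 s/km

367.22 s/km


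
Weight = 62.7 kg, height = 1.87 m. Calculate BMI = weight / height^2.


height^2 = 1.87^2 = 3.4969
BMI = 62.7 / 3.4969 = 17.93 kg/m^2

17.93 kg/m^2


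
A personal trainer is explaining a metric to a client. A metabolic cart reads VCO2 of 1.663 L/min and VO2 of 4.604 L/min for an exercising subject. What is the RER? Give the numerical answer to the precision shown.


RER = VCO2 / VO2 = 1.663 / 4.604 = 0.3612

0.3612


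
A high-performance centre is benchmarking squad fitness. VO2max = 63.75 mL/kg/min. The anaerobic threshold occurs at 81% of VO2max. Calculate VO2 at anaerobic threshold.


AT fraction = 81 / 100 = 0.81
AT VO2 = 63.75 * 0.81
= 51.64 mL/kg/min

51.64 mL/kg/min


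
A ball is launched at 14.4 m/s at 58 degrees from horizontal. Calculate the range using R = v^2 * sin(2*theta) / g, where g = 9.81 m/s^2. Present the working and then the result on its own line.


sin(2 * 58) = sin(116) = 0.898794
v^2 = 14.4^2 = 207.36
R = 207.36 * 0.898794 / 9.81
= 18.998 m

18.998 m


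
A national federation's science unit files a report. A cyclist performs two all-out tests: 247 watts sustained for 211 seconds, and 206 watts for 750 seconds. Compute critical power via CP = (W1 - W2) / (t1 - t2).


W1 = P1 * t1 = 247 * 211 = 52117 J
W2 = P2 * t2 = 206 * 750 = 154500 J
CP = (52117 - 154500) / (211 - 750)
= 189.95 W

189.95 W


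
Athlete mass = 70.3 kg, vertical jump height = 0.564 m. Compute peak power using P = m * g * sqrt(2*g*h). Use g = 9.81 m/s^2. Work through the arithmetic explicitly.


sqrt(2 * 9.81 * 0.564) = sqrt(11.06568) = 3.326512 m/s
P = 70.3 * 9.81 * 3.326512
= 2294.11 W

2294.11 W


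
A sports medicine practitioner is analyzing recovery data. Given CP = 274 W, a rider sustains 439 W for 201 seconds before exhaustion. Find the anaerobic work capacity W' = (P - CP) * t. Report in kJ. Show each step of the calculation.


Excess power = 439 - 274 = 165 W
Work above CP = 165 * 201 = 33165 J
W' = 33.165 kJ

33.165 kJ


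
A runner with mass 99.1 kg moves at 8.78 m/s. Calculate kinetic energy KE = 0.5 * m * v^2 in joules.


v^2 = 8.78^2 = 77.0884
KE = 0.5 * 99.1 * 77.0884
= 3819.73 J

3819.73 J


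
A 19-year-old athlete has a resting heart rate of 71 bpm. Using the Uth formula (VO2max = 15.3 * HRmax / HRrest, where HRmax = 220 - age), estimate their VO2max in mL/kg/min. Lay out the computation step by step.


HRmax = 220 - 19 = 201 bpm
Ratio = HRmax / HRrest = 201 / 71 = 2.831
VO2max = 15.3 * 2.831 = 43.31 mL/kg/min

43.31 mL/kg/min


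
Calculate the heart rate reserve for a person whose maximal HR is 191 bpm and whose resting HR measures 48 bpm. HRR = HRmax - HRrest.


HRmax = 191 bpm
HRrest = 48 bpm
HRR = 191 - 48 = 143 bpm

143 bpm


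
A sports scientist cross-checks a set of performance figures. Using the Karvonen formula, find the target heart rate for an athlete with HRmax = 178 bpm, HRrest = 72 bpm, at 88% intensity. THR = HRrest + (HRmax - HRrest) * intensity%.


HRR = 178 - 72 = 106
THR = 72 + 106 * 0.88
= 72 + 93.28
= 165.28 bpm

165.28 bpm


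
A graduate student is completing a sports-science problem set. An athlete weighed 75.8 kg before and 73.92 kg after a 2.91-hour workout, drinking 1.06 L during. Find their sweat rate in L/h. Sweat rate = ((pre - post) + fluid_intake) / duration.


Body mass change = 1.88 kg
Total sweat loss = 1.88 + 1.06 = 2.94 L
Rate = 2.94 / 2.91 = 1.01 L/h

1.01 L/h


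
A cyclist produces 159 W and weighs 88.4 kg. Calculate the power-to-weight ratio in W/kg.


P/W = power / mass
= 159 / 88.4
= 1.799 W/kg

1.799 W/kg


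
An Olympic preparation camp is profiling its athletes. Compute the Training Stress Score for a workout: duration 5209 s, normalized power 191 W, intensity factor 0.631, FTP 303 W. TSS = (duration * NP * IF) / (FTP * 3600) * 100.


Product = 5209 * 191 * 0.631 = 627793.889
Base = 303 * 3600 = 1090800
TSS = 627793.889 / 1090800 * 100 = 57.55

57.55 TSS


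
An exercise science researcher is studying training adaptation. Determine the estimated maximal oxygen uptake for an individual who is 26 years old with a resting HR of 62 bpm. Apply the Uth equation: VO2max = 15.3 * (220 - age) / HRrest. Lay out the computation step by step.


HRmax = 220 - 26 = 194
VO2max = 15.3 * (194 / 62)
= 15.3 * 3.129
= 47.87 mL/kg/min

47.87 mL/kg/min


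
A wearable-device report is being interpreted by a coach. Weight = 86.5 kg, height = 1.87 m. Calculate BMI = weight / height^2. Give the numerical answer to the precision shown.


height^2 = 1.87^2 = 3.4969
BMI = 86.5 / 3.4969 = 24.74 kg/m^2

24.74 kg/m^2


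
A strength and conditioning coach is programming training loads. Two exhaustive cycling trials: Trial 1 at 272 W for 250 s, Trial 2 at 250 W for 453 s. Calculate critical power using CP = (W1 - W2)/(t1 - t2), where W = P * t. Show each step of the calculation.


W1 = 272 * 250 = 68000 J
W2 = 250 * 453 = 113250 J
CP = (68000 - 113250) / (250 - 453)
= -45250 / -203
= 222.91 W

222.91 W


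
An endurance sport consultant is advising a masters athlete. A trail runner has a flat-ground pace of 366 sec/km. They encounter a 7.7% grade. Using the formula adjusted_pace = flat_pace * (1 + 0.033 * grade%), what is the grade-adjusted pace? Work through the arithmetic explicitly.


Grade factor = 1 + 0.033 * 7.7 = 1.2541
Adjusted = 366 * 1.2541 = 459.0 sec/km

459.0 s/km


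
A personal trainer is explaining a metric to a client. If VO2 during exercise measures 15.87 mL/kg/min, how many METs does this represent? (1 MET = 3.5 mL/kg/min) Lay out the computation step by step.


METs = VO2 / 3.5 = 15.87 / 3.5 = 4.53

4.53 METs


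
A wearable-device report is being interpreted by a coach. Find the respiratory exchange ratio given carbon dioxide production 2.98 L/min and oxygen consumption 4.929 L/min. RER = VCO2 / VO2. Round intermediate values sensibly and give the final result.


VCO2 = 2.98 L/min
VO2 = 4.929 L/min
RER = 2.98 / 4.929 = 0.6046

0.6046


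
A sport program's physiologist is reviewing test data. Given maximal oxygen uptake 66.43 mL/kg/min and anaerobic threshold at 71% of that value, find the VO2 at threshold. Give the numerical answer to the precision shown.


Percentage as decimal = 0.71
VO2 at AT = 66.43 * 0.71 = 47.17 mL/kg/min

47.17 mL/kg/min


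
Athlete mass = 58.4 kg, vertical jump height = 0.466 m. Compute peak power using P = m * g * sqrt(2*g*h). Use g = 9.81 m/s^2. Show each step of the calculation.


sqrt(2 * 9.81 * 0.466) = sqrt(9.14292) = 3.023726 m/s
P = 58.4 * 9.81 * 3.023726
= 1732.3 W

1732.3 W


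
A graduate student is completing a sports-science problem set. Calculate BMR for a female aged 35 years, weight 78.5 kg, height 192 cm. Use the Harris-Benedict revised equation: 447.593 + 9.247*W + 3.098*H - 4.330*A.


Substituting values:
W term = 9.247 * 78.5 = 725.8895
H term = 3.098 * 192 = 594.816
A term = 4.330 * 35 = 151.55
BMR = 1616.75 kcal/day

1616.75 kcal/day


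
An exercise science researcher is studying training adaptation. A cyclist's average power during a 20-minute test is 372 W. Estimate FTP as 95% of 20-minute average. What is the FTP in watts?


FTP = 20-min power * 0.95
= 372 * 0.95
= 353.4 W

353.4 W


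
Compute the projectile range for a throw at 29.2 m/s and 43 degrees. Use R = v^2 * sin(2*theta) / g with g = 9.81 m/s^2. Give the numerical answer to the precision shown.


Two times the angle = 86 degrees
sin(86) = 0.997564
R = 852.64 * 0.997564 / 9.81 = 86.704 m

86.704 m


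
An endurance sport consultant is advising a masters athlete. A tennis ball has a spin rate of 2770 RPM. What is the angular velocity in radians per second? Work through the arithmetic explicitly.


Convert RPM to rad/s: multiply by 2*pi and divide by 60
omega = 2770 * 2 * pi / 60
= 290.074 rad/s

290.074 rad/s


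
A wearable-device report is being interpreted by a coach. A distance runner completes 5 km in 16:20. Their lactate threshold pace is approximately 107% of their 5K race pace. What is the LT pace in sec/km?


Convert to seconds: 16 min 20 s = 980 s
Pace per km = 980 / 5 = 196.0 s/km
LT pace = 196.0 * 1.07 = 209.72 s/km

209.72 s/km


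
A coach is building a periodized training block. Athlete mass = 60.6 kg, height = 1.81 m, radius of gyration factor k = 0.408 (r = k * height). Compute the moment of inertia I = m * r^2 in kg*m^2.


r = k * height = 0.408 * 1.81 = 0.73848 m
r^2 = 0.73848^2 = 0.545353
I = 60.6 * 0.545353 = 33.048 kg*m^2

33.048 kg*m^2


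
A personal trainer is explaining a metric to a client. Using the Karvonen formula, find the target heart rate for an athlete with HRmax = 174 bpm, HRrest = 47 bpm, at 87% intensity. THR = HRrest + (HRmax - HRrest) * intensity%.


HRR = 174 - 47 = 127
THR = 47 + 127 * 0.87
= 47 + 110.49
= 157.49 bpm

157.49 bpm


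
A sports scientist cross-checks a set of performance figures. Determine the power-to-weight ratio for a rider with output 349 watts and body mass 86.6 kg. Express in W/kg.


P/W = 349 / 86.6 = 4.03 W/kg

4.03 W/kg


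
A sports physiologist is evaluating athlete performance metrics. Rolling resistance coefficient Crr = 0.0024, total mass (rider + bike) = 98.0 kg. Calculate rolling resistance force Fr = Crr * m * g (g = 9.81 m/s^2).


Fr = Crr * m * g
= 0.0024 * 98.0 * 9.81
= 2.307 N

2.307 N


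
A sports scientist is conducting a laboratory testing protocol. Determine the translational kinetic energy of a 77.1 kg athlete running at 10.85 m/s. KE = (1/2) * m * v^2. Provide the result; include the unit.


KE = 0.5 * m * v^2
= 0.5 * 77.1 * 10.85^2
= 0.5 * 77.1 * 117.7225
= 4538.2 J

4538.2 J


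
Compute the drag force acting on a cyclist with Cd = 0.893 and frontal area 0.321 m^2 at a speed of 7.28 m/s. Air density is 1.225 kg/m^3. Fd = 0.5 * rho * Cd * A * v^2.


Step 1: v^2 = 52.9984
Step 2: Fd = 0.5 * 1.225 * 0.893 * 0.321 * 52.9984
= 9.305 N

9.305 N


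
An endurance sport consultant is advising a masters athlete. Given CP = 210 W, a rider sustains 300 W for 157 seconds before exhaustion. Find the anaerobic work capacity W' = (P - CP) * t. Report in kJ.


Excess power = 300 - 210 = 90 W
Work above CP = 90 * 157 = 14130 J
W' = 14.13 kJ

14.13 kJ


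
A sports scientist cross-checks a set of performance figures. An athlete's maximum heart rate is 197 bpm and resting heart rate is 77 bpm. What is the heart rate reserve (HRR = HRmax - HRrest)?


HRR = HRmax - HRrest
= 197 - 77
= 120 bpm

120 bpm


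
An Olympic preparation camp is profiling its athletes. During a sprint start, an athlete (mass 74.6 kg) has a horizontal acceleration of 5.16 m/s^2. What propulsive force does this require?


Propulsive force = mass * acceleration
= 74.6 kg * 5.16 m/s^2
= 384.94 N

384.94 N
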